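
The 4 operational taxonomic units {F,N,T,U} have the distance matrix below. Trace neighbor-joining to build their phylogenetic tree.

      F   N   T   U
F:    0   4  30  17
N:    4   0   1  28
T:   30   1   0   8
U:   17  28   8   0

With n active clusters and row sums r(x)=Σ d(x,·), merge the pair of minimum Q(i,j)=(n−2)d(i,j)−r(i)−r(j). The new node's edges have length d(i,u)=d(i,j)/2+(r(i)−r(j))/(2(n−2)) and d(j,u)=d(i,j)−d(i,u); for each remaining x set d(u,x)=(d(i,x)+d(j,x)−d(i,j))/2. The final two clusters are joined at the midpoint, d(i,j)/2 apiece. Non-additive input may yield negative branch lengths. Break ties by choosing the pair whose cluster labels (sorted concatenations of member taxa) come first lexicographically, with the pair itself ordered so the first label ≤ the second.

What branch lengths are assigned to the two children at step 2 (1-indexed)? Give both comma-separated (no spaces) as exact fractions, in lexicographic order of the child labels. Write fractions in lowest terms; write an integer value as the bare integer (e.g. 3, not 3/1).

13,1/2

1. join F+N (d=4, Q=-76) ⇒ FN; edges |F|=13/2, |N|=-5/2
  updated: d(FN,T)=27/2, d(FN,U)=41/2
2. join FN+T (d=27/2, Q=-42) ⇒ FNT; edges |FN|=13, |T|=1/2
  updated: d(FNT,U)=15/2
3. join FNT+U (d=15/2) ⇒ FNTU; edges |FNT|=15/4, |U|=15/4
final tree: (((F:13/2,N:-5/2):13,T:1/2):15/4,U:15/4)
total length: 25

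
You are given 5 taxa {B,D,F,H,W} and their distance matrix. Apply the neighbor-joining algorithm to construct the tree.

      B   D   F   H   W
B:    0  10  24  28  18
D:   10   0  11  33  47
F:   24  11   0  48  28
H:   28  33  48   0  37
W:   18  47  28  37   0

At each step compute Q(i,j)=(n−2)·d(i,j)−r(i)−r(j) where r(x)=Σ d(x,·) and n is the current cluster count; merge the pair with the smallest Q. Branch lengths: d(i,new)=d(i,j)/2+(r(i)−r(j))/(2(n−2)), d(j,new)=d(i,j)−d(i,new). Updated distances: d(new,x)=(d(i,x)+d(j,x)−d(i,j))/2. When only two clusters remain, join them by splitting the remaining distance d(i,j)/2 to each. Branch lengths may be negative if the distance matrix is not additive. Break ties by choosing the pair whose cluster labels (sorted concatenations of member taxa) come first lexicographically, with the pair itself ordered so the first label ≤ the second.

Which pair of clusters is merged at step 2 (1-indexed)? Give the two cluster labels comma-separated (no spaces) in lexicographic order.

step 1: merge (D,F) at d=11, Q=-179; branch lengths D→23/6, F→43/6; new cluster DF
  updated: d(B,DF)=23/2, d(DF,H)=35, d(DF,W)=32
step 2: merge (B,DF) at d=23/2, Q=-113; branch lengths B→1/2, DF→11; new cluster BDF
  updated: d(BDF,H)=103/4, d(BDF,W)=77/4
step 3: merge (BDF,H) at d=103/4, Q=-82; branch lengths BDF→4, H→87/4; new cluster BDFH
  updated: d(BDFH,W)=61/4
step 4: merge (BDFH,W) at d=61/4; branch lengths BDFH→61/8, W→61/8; new cluster BDFHW
final tree: (((B:1/2,(D:23/6,F:43/6):11):4,H:87/4):61/8,W:61/8)
total length: 127/2

B,DF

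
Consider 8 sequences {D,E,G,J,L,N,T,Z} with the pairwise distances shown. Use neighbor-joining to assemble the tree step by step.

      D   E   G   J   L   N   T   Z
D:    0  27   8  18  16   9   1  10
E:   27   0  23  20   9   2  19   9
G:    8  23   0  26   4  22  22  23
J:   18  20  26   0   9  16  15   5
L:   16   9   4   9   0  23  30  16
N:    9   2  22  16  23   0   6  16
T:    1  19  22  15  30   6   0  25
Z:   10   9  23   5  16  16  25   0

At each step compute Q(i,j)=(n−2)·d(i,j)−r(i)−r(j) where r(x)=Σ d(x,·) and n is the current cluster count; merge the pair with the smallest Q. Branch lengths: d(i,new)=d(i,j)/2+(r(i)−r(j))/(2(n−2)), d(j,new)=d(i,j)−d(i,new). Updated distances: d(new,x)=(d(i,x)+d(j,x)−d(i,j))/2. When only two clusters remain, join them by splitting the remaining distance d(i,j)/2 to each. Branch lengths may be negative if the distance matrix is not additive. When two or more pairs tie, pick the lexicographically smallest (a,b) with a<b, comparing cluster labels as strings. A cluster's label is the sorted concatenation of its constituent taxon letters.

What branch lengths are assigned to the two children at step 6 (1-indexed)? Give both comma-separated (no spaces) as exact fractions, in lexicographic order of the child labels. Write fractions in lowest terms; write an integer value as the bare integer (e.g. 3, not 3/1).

3/4,35/4

iteration 1: select G,L (d=4, Q=-211); attach at lengths (15/4, 1/4); label the merged cluster GL
  updated: d(D,GL)=10, d(E,GL)=14, d(GL,J)=31/2, d(GL,N)=41/2, d(GL,T)=24, d(GL,Z)=35/2
iteration 2: select D,T (d=1, Q=-160); attach at lengths (-1, 2); label the merged cluster DT
  updated: d(DT,E)=45/2, d(DT,GL)=33/2, d(DT,J)=16, d(DT,N)=7, d(DT,Z)=17
iteration 3: select E,N (d=2, Q=-121); attach at lengths (7/4, 1/4); label the merged cluster EN
  updated: d(DT,EN)=55/4, d(EN,GL)=65/4, d(EN,J)=17, d(EN,Z)=23/2
iteration 4: select J,Z (d=5, Q=-179/2); attach at lengths (35/12, 25/12); label the merged cluster JZ
  updated: d(DT,JZ)=14, d(EN,JZ)=47/4, d(GL,JZ)=14
iteration 5: select DT,EN (d=55/4, Q=-117/2); attach at lengths (15/2, 25/4); label the merged cluster DENT
  updated: d(DENT,GL)=19/2, d(DENT,JZ)=6
iteration 6: select DENT,GL (d=19/2, Q=-59/2); attach at lengths (3/4, 35/4); label the merged cluster DEGLNT
  updated: d(DEGLNT,JZ)=21/4
iteration 7: select DEGLNT,JZ (d=21/4); attach at lengths (21/8, 21/8); label the merged cluster DEGJLNTZ
final tree: ((((D:-1,T:2):15/2,(E:7/4,N:1/4):25/4):3/4,(G:15/4,L:1/4):35/4):21/8,(J:35/12,Z:25/12):21/8)
total length: 81/2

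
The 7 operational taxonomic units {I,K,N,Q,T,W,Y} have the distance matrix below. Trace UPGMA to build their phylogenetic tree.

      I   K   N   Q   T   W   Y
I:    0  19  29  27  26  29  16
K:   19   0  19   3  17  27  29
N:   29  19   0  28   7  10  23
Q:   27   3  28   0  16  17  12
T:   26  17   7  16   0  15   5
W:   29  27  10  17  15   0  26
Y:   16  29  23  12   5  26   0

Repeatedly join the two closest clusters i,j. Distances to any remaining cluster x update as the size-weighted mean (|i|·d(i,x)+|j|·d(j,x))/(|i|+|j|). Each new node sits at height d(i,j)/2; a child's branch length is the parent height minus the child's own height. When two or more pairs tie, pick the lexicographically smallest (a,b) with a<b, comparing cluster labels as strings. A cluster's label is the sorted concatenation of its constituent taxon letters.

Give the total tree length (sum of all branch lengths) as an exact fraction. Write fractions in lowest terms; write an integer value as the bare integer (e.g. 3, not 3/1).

2521/48

iteration 1: select K,Q (d=3); attach at lengths (3/2, 3/2); label the merged cluster KQ
  updated: d(I,KQ)=23, d(KQ,N)=47/2, d(KQ,T)=33/2, d(KQ,W)=22, d(KQ,Y)=41/2
iteration 2: select T,Y (d=5); attach at lengths (5/2, 5/2); label the merged cluster TY
  updated: d(I,TY)=21, d(KQ,TY)=37/2, d(N,TY)=15, d(TY,W)=41/2
iteration 3: select N,W (d=10); attach at lengths (5, 5); label the merged cluster NW
  updated: d(I,NW)=29, d(KQ,NW)=91/4, d(NW,TY)=71/4
iteration 4: select NW,TY (d=71/4); attach at lengths (31/8, 51/8); label the merged cluster NTWY
  updated: d(I,NTWY)=25, d(KQ,NTWY)=165/8
iteration 5: select KQ,NTWY (d=165/8); attach at lengths (141/16, 23/16); label the merged cluster KNQTWY
  updated: d(I,KNQTWY)=73/3
iteration 6: select I,KNQTWY (d=73/3); attach at lengths (73/6, 89/48); label the merged cluster IKNQTWY
final tree: (I:73/6,((K:3/2,Q:3/2):141/16,((N:5,W:5):31/8,(T:5/2,Y:5/2):51/8):23/16):89/48)
total length: 2521/48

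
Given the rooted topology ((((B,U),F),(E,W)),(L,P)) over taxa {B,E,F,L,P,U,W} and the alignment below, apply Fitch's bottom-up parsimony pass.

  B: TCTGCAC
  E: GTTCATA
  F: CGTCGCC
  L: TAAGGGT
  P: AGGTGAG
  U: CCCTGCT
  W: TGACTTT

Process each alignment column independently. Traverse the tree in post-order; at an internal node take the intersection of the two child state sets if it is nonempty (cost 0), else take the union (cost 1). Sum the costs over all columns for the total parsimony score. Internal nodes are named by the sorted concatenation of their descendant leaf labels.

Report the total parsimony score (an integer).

site 0, node BU: B={T} ∪ U={C} → {C,T} (+1)
site 0, node BFU: BU={C,T} ∩ F={C} → {C} (+0)
site 0, node EW: E={G} ∪ W={T} → {G,T} (+1)
site 0, node BEFUW: BFU={C} ∪ EW={G,T} → {C,G,T} (+1)
site 0, node LP: L={T} ∪ P={A} → {A,T} (+1)
site 0, node BEFLPUW: BEFUW={C,G,T} ∩ LP={A,T} → {T} (+0)
site 1, node BU: B={C} ∩ U={C} → {C} (+0)
site 1, node BFU: BU={C} ∪ F={G} → {C,G} (+1)
site 1, node EW: E={T} ∪ W={G} → {G,T} (+1)
site 1, node BEFUW: BFU={C,G} ∩ EW={G,T} → {G} (+0)
site 1, node LP: L={A} ∪ P={G} → {A,G} (+1)
site 1, node BEFLPUW: BEFUW={G} ∩ LP={A,G} → {G} (+0)
site 2, node BU: B={T} ∪ U={C} → {C,T} (+1)
site 2, node BFU: BU={C,T} ∩ F={T} → {T} (+0)
site 2, node EW: E={T} ∪ W={A} → {A,T} (+1)
site 2, node BEFUW: BFU={T} ∩ EW={A,T} → {T} (+0)
site 2, node LP: L={A} ∪ P={G} → {A,G} (+1)
site 2, node BEFLPUW: BEFUW={T} ∪ LP={A,G} → {A,G,T} (+1)
site 3, node BU: B={G} ∪ U={T} → {G,T} (+1)
site 3, node BFU: BU={G,T} ∪ F={C} → {C,G,T} (+1)
site 3, node EW: E={C} ∩ W={C} → {C} (+0)
site 3, node BEFUW: BFU={C,G,T} ∩ EW={C} → {C} (+0)
site 3, node LP: L={G} ∪ P={T} → {G,T} (+1)
site 3, node BEFLPUW: BEFUW={C} ∪ LP={G,T} → {C,G,T} (+1)
site 4, node BU: B={C} ∪ U={G} → {C,G} (+1)
site 4, node BFU: BU={C,G} ∩ F={G} → {G} (+0)
site 4, node EW: E={A} ∪ W={T} → {A,T} (+1)
site 4, node BEFUW: BFU={G} ∪ EW={A,T} → {A,G,T} (+1)
site 4, node LP: L={G} ∩ P={G} → {G} (+0)
site 4, node BEFLPUW: BEFUW={A,G,T} ∩ LP={G} → {G} (+0)
site 5, node BU: B={A} ∪ U={C} → {A,C} (+1)
site 5, node BFU: BU={A,C} ∩ F={C} → {C} (+0)
site 5, node EW: E={T} ∩ W={T} → {T} (+0)
site 5, node BEFUW: BFU={C} ∪ EW={T} → {C,T} (+1)
site 5, node LP: L={G} ∪ P={A} → {A,G} (+1)
site 5, node BEFLPUW: BEFUW={C,T} ∪ LP={A,G} → {A,C,G,T} (+1)
site 6, node BU: B={C} ∪ U={T} → {C,T} (+1)
site 6, node BFU: BU={C,T} ∩ F={C} → {C} (+0)
site 6, node EW: E={A} ∪ W={T} → {A,T} (+1)
site 6, node BEFUW: BFU={C} ∪ EW={A,T} → {A,C,T} (+1)
site 6, node LP: L={T} ∪ P={G} → {G,T} (+1)
site 6, node BEFLPUW: BEFUW={A,C,T} ∩ LP={G,T} → {T} (+0)
per-site changes: [4, 3, 4, 4, 3, 4, 4]; total = 26

26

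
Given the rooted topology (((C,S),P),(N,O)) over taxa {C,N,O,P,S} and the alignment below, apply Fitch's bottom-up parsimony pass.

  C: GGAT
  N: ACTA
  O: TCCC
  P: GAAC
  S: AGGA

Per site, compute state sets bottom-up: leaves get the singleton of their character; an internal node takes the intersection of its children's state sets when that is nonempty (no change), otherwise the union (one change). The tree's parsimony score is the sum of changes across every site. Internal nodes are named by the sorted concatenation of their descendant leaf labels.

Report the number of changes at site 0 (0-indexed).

site 0, node CS: C={G} ∪ S={A} → {A,G} (+1)
site 0, node CPS: CS={A,G} ∩ P={G} → {G} (+0)
site 0, node NO: N={A} ∪ O={T} → {A,T} (+1)
site 0, node CNOPS: CPS={G} ∪ NO={A,T} → {A,G,T} (+1)
site 1, node CS: C={G} ∩ S={G} → {G} (+0)
site 1, node CPS: CS={G} ∪ P={A} → {A,G} (+1)
site 1, node NO: N={C} ∩ O={C} → {C} (+0)
site 1, node CNOPS: CPS={A,G} ∪ NO={C} → {A,C,G} (+1)
site 2, node CS: C={A} ∪ S={G} → {A,G} (+1)
site 2, node CPS: CS={A,G} ∩ P={A} → {A} (+0)
site 2, node NO: N={T} ∪ O={C} → {C,T} (+1)
site 2, node CNOPS: CPS={A} ∪ NO={C,T} → {A,C,T} (+1)
site 3, node CS: C={T} ∪ S={A} → {A,T} (+1)
site 3, node CPS: CS={A,T} ∪ P={C} → {A,C,T} (+1)
site 3, node NO: N={A} ∪ O={C} → {A,C} (+1)
site 3, node CNOPS: CPS={A,C,T} ∩ NO={A,C} → {A,C} (+0)
per-site changes: [3, 2, 3, 3]; total = 11

3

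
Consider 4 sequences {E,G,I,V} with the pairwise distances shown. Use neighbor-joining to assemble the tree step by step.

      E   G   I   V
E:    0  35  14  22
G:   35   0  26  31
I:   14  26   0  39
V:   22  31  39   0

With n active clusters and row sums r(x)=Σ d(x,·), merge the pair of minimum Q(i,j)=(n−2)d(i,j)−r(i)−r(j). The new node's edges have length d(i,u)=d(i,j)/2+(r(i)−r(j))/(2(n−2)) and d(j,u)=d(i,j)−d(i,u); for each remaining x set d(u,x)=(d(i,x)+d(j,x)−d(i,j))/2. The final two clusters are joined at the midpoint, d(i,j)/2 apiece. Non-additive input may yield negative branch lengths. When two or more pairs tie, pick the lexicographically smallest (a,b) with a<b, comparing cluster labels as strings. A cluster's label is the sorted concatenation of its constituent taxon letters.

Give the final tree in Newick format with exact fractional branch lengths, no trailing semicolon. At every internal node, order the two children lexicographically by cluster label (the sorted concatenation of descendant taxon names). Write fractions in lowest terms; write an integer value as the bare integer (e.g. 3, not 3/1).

1. join E+I (d=14, Q=-122) ⇒ EI; edges |E|=5, |I|=9
  updated: d(EI,G)=47/2, d(EI,V)=47/2
2. join EI+G (d=47/2, Q=-78) ⇒ EGI; edges |EI|=8, |G|=31/2
  updated: d(EGI,V)=31/2
3. join EGI+V (d=31/2) ⇒ EGIV; edges |EGI|=31/4, |V|=31/4
final tree: (((E:5,I:9):8,G:31/2):31/4,V:31/4)
total length: 53

(((E:5,I:9):8,G:31/2):31/4,V:31/4)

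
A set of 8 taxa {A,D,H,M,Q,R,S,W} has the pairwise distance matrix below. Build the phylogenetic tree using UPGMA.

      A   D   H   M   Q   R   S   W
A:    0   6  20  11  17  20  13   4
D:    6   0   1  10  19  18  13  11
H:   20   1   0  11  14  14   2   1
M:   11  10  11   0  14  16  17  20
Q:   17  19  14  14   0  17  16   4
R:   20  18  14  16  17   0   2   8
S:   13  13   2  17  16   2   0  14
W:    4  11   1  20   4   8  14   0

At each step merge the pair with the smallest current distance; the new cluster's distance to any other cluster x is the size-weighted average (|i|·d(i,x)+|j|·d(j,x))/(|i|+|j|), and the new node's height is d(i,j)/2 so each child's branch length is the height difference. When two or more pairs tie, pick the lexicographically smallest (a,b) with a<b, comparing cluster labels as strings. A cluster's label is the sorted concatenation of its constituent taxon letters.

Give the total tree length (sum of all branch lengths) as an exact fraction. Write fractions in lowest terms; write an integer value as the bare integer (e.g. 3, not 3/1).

step 1: merge (D,H) at d=1; branch lengths D→1/2, H→1/2; new cluster DH
  updated: d(A,DH)=13, d(DH,M)=21/2, d(DH,Q)=33/2, d(DH,R)=16, d(DH,S)=15/2, d(DH,W)=6
step 2: merge (R,S) at d=2; branch lengths R→1, S→1; new cluster RS
  updated: d(A,RS)=33/2, d(DH,RS)=47/4, d(M,RS)=33/2, d(Q,RS)=33/2, d(RS,W)=11
step 3: merge (A,W) at d=4; branch lengths A→2, W→2; new cluster AW
  updated: d(AW,DH)=19/2, d(AW,M)=31/2, d(AW,Q)=21/2, d(AW,RS)=55/4
step 4: merge (AW,DH) at d=19/2; branch lengths AW→11/4, DH→17/4; new cluster ADHW
  updated: d(ADHW,M)=13, d(ADHW,Q)=27/2, d(ADHW,RS)=51/4
step 5: merge (ADHW,RS) at d=51/4; branch lengths ADHW→13/8, RS→43/8; new cluster ADHRSW
  updated: d(ADHRSW,M)=85/6, d(ADHRSW,Q)=29/2
step 6: merge (M,Q) at d=14; branch lengths M→7, Q→7; new cluster MQ
  updated: d(ADHRSW,MQ)=43/3
step 7: merge (ADHRSW,MQ) at d=43/3; branch lengths ADHRSW→19/24, MQ→1/6; new cluster ADHMQRSW
final tree: ((((A:2,W:2):11/4,(D:1/2,H:1/2):17/4):13/8,(R:1,S:1):43/8):19/24,(M:7,Q:7):1/6)
total length: 863/24

863/24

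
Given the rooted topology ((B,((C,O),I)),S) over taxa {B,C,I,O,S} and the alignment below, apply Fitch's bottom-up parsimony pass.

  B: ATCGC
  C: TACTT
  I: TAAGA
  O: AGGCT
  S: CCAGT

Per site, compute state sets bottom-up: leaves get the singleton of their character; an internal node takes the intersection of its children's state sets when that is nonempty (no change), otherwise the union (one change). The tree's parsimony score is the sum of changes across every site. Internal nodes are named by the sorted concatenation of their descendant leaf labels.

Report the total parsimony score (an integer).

[col 0] CO: children C:{T}, O:{A} ∪→ {A,T}; cost 1
[col 0] CIO: children CO:{A,T}, I:{T} ∩→ {T}; cost 0
[col 0] BCIO: children B:{A}, CIO:{T} ∪→ {A,T}; cost 1
[col 0] BCIOS: children BCIO:{A,T}, S:{C} ∪→ {A,C,T}; cost 1
[col 1] CO: children C:{A}, O:{G} ∪→ {A,G}; cost 1
[col 1] CIO: children CO:{A,G}, I:{A} ∩→ {A}; cost 0
[col 1] BCIO: children B:{T}, CIO:{A} ∪→ {A,T}; cost 1
[col 1] BCIOS: children BCIO:{A,T}, S:{C} ∪→ {A,C,T}; cost 1
[col 2] CO: children C:{C}, O:{G} ∪→ {C,G}; cost 1
[col 2] CIO: children CO:{C,G}, I:{A} ∪→ {A,C,G}; cost 1
[col 2] BCIO: children B:{C}, CIO:{A,C,G} ∩→ {C}; cost 0
[col 2] BCIOS: children BCIO:{C}, S:{A} ∪→ {A,C}; cost 1
[col 3] CO: children C:{T}, O:{C} ∪→ {C,T}; cost 1
[col 3] CIO: children CO:{C,T}, I:{G} ∪→ {C,G,T}; cost 1
[col 3] BCIO: children B:{G}, CIO:{C,G,T} ∩→ {G}; cost 0
[col 3] BCIOS: children BCIO:{G}, S:{G} ∩→ {G}; cost 0
[col 4] CO: children C:{T}, O:{T} ∩→ {T}; cost 0
[col 4] CIO: children CO:{T}, I:{A} ∪→ {A,T}; cost 1
[col 4] BCIO: children B:{C}, CIO:{A,T} ∪→ {A,C,T}; cost 1
[col 4] BCIOS: children BCIO:{A,C,T}, S:{T} ∩→ {T}; cost 0
per-site changes: [3, 3, 3, 2, 2]; total = 13

13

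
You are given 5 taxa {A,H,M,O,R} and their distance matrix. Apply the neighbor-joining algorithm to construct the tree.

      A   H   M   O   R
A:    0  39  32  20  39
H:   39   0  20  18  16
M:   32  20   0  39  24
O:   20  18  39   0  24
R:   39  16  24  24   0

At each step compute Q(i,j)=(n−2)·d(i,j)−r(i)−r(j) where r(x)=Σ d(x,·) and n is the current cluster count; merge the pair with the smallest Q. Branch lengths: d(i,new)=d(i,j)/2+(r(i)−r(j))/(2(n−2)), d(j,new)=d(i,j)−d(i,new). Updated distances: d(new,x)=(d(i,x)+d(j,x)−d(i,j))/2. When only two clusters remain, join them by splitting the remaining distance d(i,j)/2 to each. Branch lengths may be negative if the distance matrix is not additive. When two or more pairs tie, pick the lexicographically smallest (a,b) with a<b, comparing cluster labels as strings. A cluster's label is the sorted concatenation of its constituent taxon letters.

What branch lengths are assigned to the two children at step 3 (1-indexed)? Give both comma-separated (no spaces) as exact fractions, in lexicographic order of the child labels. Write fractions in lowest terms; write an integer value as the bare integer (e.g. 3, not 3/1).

1/4,25/4

step 1: merge (A,O) at d=20, Q=-171; branch lengths A→89/6, O→31/6; new cluster AO
  updated: d(AO,H)=37/2, d(AO,M)=51/2, d(AO,R)=43/2
step 2: merge (AO,M) at d=51/2, Q=-84; branch lengths AO→47/4, M→55/4; new cluster AMO
  updated: d(AMO,H)=13/2, d(AMO,R)=10
step 3: merge (AMO,H) at d=13/2, Q=-65/2; branch lengths AMO→1/4, H→25/4; new cluster AHMO
  updated: d(AHMO,R)=39/4
step 4: merge (AHMO,R) at d=39/4; branch lengths AHMO→39/8, R→39/8; new cluster AHMOR
final tree: ((((A:89/6,O:31/6):47/4,M:55/4):1/4,H:25/4):39/8,R:39/8)
total length: 247/4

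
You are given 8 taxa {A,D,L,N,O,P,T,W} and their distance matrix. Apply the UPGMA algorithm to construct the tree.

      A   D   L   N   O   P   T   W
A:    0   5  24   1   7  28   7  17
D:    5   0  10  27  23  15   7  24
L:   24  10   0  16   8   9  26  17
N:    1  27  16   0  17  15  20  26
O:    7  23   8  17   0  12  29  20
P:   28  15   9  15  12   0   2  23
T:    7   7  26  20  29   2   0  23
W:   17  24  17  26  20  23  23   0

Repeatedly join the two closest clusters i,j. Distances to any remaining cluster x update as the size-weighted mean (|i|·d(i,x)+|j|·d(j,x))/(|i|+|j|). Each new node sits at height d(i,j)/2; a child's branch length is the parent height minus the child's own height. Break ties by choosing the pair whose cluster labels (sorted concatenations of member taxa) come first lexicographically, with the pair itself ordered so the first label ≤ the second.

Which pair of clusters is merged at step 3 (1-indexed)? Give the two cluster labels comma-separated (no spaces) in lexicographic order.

step 1: merge (A,N) at d=1; branch lengths A→1/2, N→1/2; new cluster AN
  updated: d(AN,D)=16, d(AN,L)=20, d(AN,O)=12, d(AN,P)=43/2, d(AN,T)=27/2, d(AN,W)=43/2
step 2: merge (P,T) at d=2; branch lengths P→1, T→1; new cluster PT
  updated: d(AN,PT)=35/2, d(D,PT)=11, d(L,PT)=35/2, d(O,PT)=41/2, d(PT,W)=23
step 3: merge (L,O) at d=8; branch lengths L→4, O→4; new cluster LO
  updated: d(AN,LO)=16, d(D,LO)=33/2, d(LO,PT)=19, d(LO,W)=37/2
step 4: merge (D,PT) at d=11; branch lengths D→11/2, PT→9/2; new cluster DPT
  updated: d(AN,DPT)=17, d(DPT,LO)=109/6, d(DPT,W)=70/3
step 5: merge (AN,LO) at d=16; branch lengths AN→15/2, LO→4; new cluster ALNO
  updated: d(ALNO,DPT)=211/12, d(ALNO,W)=20
step 6: merge (ALNO,DPT) at d=211/12; branch lengths ALNO→19/24, DPT→79/24; new cluster ADLNOPT
  updated: d(ADLNOPT,W)=150/7
step 7: merge (ADLNOPT,W) at d=150/7; branch lengths ADLNOPT→323/168, W→75/7; new cluster ADLNOPTW
final tree: ((((A:1/2,N:1/2):15/2,(L:4,O:4):4):19/24,(D:11/2,(P:1,T:1):9/2):79/24):323/168,W:75/7)
total length: 8269/168

L,O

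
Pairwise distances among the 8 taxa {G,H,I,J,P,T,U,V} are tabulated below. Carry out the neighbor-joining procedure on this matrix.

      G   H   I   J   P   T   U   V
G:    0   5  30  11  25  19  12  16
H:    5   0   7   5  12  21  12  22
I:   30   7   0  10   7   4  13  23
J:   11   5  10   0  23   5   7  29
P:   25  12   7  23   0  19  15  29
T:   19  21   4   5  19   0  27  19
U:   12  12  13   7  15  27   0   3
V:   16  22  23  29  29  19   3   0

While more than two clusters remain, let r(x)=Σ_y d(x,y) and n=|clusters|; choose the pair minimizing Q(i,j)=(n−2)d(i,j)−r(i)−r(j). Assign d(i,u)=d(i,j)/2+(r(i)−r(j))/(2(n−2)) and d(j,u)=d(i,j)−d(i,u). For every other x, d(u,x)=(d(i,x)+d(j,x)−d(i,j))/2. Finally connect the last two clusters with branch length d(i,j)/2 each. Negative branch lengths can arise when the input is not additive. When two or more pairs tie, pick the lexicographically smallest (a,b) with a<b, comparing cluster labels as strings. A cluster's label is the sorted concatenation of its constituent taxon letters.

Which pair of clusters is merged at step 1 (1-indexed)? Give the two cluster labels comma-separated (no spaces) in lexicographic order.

1. join U+V (d=3, Q=-212) ⇒ UV; edges |U|=-17/6, |V|=35/6
  updated: d(G,UV)=25/2, d(H,UV)=31/2, d(I,UV)=33/2, d(J,UV)=33/2, d(P,UV)=41/2, d(T,UV)=43/2
2. join I+P (d=7, Q=-146) ⇒ IP; edges |I|=3/10, |P|=67/10
  updated: d(G,IP)=24, d(H,IP)=6, d(IP,J)=13, d(IP,T)=8, d(IP,UV)=15
3. join IP+T (d=8, Q=-217/2) ⇒ IPT; edges |IP|=47/16, |T|=81/16
  updated: d(G,IPT)=35/2, d(H,IPT)=19/2, d(IPT,J)=5, d(IPT,UV)=57/4
4. join IPT+J (d=5, Q=-275/4) ⇒ IJPT; edges |IPT|=95/24, |J|=25/24
  updated: d(G,IJPT)=47/4, d(H,IJPT)=19/4, d(IJPT,UV)=103/8
5. join G+UV (d=25/2, Q=-361/8) ⇒ GUV; edges |G|=107/32, |UV|=293/32
  updated: d(GUV,H)=4, d(GUV,IJPT)=97/16
6. join GUV+H (d=4, Q=-237/16) ⇒ GHUV; edges |GUV|=85/32, |H|=43/32
  updated: d(GHUV,IJPT)=109/32
7. join GHUV+IJPT (d=109/32) ⇒ GHIJPTUV; edges |GHUV|=109/64, |IJPT|=109/64
final tree: (((G:107/32,(U:-17/6,V:35/6):293/32):85/32,H:43/32):109/64,(((I:3/10,P:67/10):47/16,T:81/16):95/24,J:25/24):109/64)
total length: 1373/32

U,V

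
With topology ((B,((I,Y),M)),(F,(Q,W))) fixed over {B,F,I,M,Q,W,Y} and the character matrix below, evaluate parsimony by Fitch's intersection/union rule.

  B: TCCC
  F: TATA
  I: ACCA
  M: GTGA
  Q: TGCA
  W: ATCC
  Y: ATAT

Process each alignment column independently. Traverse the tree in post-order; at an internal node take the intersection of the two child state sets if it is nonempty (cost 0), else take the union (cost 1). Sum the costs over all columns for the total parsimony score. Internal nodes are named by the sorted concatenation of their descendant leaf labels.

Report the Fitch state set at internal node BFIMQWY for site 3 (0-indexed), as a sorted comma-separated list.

site 0, node IY: I={A} ∩ Y={A} → {A} (+0)
site 0, node IMY: IY={A} ∪ M={G} → {A,G} (+1)
site 0, node BIMY: B={T} ∪ IMY={A,G} → {A,G,T} (+1)
site 0, node QW: Q={T} ∪ W={A} → {A,T} (+1)
site 0, node FQW: F={T} ∩ QW={A,T} → {T} (+0)
site 0, node BFIMQWY: BIMY={A,G,T} ∩ FQW={T} → {T} (+0)
site 1, node IY: I={C} ∪ Y={T} → {C,T} (+1)
site 1, node IMY: IY={C,T} ∩ M={T} → {T} (+0)
site 1, node BIMY: B={C} ∪ IMY={T} → {C,T} (+1)
site 1, node QW: Q={G} ∪ W={T} → {G,T} (+1)
site 1, node FQW: F={A} ∪ QW={G,T} → {A,G,T} (+1)
site 1, node BFIMQWY: BIMY={C,T} ∩ FQW={A,G,T} → {T} (+0)
site 2, node IY: I={C} ∪ Y={A} → {A,C} (+1)
site 2, node IMY: IY={A,C} ∪ M={G} → {A,C,G} (+1)
site 2, node BIMY: B={C} ∩ IMY={A,C,G} → {C} (+0)
site 2, node QW: Q={C} ∩ W={C} → {C} (+0)
site 2, node FQW: F={T} ∪ QW={C} → {C,T} (+1)
site 2, node BFIMQWY: BIMY={C} ∩ FQW={C,T} → {C} (+0)
site 3, node IY: I={A} ∪ Y={T} → {A,T} (+1)
site 3, node IMY: IY={A,T} ∩ M={A} → {A} (+0)
site 3, node BIMY: B={C} ∪ IMY={A} → {A,C} (+1)
site 3, node QW: Q={A} ∪ W={C} → {A,C} (+1)
site 3, node FQW: F={A} ∩ QW={A,C} → {A} (+0)
site 3, node BFIMQWY: BIMY={A,C} ∩ FQW={A} → {A} (+0)
per-site changes: [3, 4, 3, 3]; total = 13

A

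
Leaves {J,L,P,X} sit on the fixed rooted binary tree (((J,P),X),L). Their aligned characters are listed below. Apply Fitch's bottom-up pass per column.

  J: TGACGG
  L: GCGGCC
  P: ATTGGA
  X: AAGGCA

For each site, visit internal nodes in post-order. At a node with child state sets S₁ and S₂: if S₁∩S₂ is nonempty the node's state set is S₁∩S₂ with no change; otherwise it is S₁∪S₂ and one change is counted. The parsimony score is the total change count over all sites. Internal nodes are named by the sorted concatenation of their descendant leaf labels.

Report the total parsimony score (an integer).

JP@0: {T} ∪ {A} = {A,T} (union, +1)
JPX@0: {A,T} ∩ {A} = {A} (intersection, +0)
JLPX@0: {A} ∪ {G} = {A,G} (union, +1)
JP@1: {G} ∪ {T} = {G,T} (union, +1)
JPX@1: {G,T} ∪ {A} = {A,G,T} (union, +1)
JLPX@1: {A,G,T} ∪ {C} = {A,C,G,T} (union, +1)
JP@2: {A} ∪ {T} = {A,T} (union, +1)
JPX@2: {A,T} ∪ {G} = {A,G,T} (union, +1)
JLPX@2: {A,G,T} ∩ {G} = {G} (intersection, +0)
JP@3: {C} ∪ {G} = {C,G} (union, +1)
JPX@3: {C,G} ∩ {G} = {G} (intersection, +0)
JLPX@3: {G} ∩ {G} = {G} (intersection, +0)
JP@4: {G} ∩ {G} = {G} (intersection, +0)
JPX@4: {G} ∪ {C} = {C,G} (union, +1)
JLPX@4: {C,G} ∩ {C} = {C} (intersection, +0)
JP@5: {G} ∪ {A} = {A,G} (union, +1)
JPX@5: {A,G} ∩ {A} = {A} (intersection, +0)
JLPX@5: {A} ∪ {C} = {A,C} (union, +1)
per-site changes: [2, 3, 2, 1, 1, 2]; total = 11

11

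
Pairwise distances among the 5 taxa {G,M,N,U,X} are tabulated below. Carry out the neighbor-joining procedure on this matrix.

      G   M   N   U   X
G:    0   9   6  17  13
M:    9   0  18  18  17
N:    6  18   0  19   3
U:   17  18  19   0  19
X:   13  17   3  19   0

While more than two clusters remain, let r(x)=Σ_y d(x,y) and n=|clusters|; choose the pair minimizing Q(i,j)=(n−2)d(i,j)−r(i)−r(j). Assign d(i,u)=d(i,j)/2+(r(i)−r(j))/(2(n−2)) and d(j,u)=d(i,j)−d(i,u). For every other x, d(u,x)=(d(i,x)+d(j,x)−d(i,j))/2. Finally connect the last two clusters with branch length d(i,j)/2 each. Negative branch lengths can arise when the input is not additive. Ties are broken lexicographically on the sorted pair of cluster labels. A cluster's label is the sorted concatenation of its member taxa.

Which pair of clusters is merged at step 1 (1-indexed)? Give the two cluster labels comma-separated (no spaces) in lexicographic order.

N,X

1. join N+X (d=3, Q=-89) ⇒ NX; edges |N|=1/2, |X|=5/2
  updated: d(G,NX)=8, d(M,NX)=16, d(NX,U)=35/2
2. join G+NX (d=8, Q=-119/2) ⇒ GNX; edges |G|=17/8, |NX|=47/8
  updated: d(GNX,M)=17/2, d(GNX,U)=53/4
3. join GNX+M (d=17/2, Q=-159/4) ⇒ GMNX; edges |GNX|=15/8, |M|=53/8
  updated: d(GMNX,U)=91/8
4. join GMNX+U (d=91/8) ⇒ GMNUX; edges |GMNX|=91/16, |U|=91/16
final tree: (((G:17/8,(N:1/2,X:5/2):47/8):15/8,M:53/8):91/16,U:91/16)
total length: 247/8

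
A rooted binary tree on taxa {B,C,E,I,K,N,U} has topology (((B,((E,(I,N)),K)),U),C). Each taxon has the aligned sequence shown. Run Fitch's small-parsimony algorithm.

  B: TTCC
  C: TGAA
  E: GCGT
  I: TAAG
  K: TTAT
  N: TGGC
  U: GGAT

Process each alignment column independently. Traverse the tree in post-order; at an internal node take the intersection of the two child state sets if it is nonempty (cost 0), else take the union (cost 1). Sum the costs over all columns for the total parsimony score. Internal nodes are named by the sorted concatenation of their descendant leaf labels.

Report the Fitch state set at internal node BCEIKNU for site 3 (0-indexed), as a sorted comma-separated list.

IN@0: {T} ∩ {T} = {T} (intersection, +0)
EIN@0: {G} ∪ {T} = {G,T} (union, +1)
EIKN@0: {G,T} ∩ {T} = {T} (intersection, +0)
BEIKN@0: {T} ∩ {T} = {T} (intersection, +0)
BEIKNU@0: {T} ∪ {G} = {G,T} (union, +1)
BCEIKNU@0: {G,T} ∩ {T} = {T} (intersection, +0)
IN@1: {A} ∪ {G} = {A,G} (union, +1)
EIN@1: {C} ∪ {A,G} = {A,C,G} (union, +1)
EIKN@1: {A,C,G} ∪ {T} = {A,C,G,T} (union, +1)
BEIKN@1: {T} ∩ {A,C,G,T} = {T} (intersection, +0)
BEIKNU@1: {T} ∪ {G} = {G,T} (union, +1)
BCEIKNU@1: {G,T} ∩ {G} = {G} (intersection, +0)
IN@2: {A} ∪ {G} = {A,G} (union, +1)
EIN@2: {G} ∩ {A,G} = {G} (intersection, +0)
EIKN@2: {G} ∪ {A} = {A,G} (union, +1)
BEIKN@2: {C} ∪ {A,G} = {A,C,G} (union, +1)
BEIKNU@2: {A,C,G} ∩ {A} = {A} (intersection, +0)
BCEIKNU@2: {A} ∩ {A} = {A} (intersection, +0)
IN@3: {G} ∪ {C} = {C,G} (union, +1)
EIN@3: {T} ∪ {C,G} = {C,G,T} (union, +1)
EIKN@3: {C,G,T} ∩ {T} = {T} (intersection, +0)
BEIKN@3: {C} ∪ {T} = {C,T} (union, +1)
BEIKNU@3: {C,T} ∩ {T} = {T} (intersection, +0)
BCEIKNU@3: {T} ∪ {A} = {A,T} (union, +1)
per-site changes: [2, 4, 3, 4]; total = 13

A,T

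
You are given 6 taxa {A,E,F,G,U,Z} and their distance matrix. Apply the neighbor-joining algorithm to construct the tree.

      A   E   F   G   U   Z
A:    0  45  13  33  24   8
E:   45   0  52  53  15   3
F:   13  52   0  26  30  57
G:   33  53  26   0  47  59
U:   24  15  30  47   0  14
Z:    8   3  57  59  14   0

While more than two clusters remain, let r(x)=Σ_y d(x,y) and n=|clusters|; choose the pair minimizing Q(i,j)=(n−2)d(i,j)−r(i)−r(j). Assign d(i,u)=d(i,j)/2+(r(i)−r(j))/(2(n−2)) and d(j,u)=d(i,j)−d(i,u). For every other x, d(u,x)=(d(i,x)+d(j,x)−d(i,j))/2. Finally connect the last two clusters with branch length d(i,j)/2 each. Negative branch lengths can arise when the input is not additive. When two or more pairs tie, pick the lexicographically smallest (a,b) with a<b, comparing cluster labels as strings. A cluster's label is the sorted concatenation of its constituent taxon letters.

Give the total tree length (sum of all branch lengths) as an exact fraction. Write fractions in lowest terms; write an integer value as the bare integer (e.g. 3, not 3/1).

iteration 1: select E,Z (d=3, Q=-297); attach at lengths (39/8, -15/8); label the merged cluster EZ
  updated: d(A,EZ)=25, d(EZ,F)=53, d(EZ,G)=109/2, d(EZ,U)=13
iteration 2: select EZ,U (d=13, Q=-441/2); attach at lengths (47/4, 5/4); label the merged cluster EUZ
  updated: d(A,EUZ)=18, d(EUZ,F)=35, d(EUZ,G)=177/4
iteration 3: select A,EUZ (d=18, Q=-501/4); attach at lengths (11/16, 277/16); label the merged cluster AEUZ
  updated: d(AEUZ,F)=15, d(AEUZ,G)=237/8
iteration 4: select AEUZ,F (d=15, Q=-565/8); attach at lengths (149/16, 91/16); label the merged cluster AEFUZ
  updated: d(AEFUZ,G)=325/16
iteration 5: select AEFUZ,G (d=325/16); attach at lengths (325/32, 325/32); label the merged cluster AEFGUZ
final tree: (((A:11/16,((E:39/8,Z:-15/8):47/4,U:5/4):277/16):149/16,F:91/16):325/32,G:325/32)
total length: 1109/16

1109/16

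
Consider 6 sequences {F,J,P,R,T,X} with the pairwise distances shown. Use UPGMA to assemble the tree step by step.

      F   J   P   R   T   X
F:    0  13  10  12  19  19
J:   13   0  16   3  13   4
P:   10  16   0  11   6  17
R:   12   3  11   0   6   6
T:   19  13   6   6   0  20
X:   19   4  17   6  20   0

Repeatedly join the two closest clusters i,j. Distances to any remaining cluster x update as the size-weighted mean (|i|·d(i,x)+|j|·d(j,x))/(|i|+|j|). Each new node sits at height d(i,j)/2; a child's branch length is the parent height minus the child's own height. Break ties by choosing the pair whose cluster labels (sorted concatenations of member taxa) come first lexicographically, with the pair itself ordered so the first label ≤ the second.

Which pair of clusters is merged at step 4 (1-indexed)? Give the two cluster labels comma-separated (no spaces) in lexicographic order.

JRX,PT

iteration 1: select J,R (d=3); attach at lengths (3/2, 3/2); label the merged cluster JR
  updated: d(F,JR)=25/2, d(JR,P)=27/2, d(JR,T)=19/2, d(JR,X)=5
iteration 2: select JR,X (d=5); attach at lengths (1, 5/2); label the merged cluster JRX
  updated: d(F,JRX)=44/3, d(JRX,P)=44/3, d(JRX,T)=13
iteration 3: select P,T (d=6); attach at lengths (3, 3); label the merged cluster PT
  updated: d(F,PT)=29/2, d(JRX,PT)=83/6
iteration 4: select JRX,PT (d=83/6); attach at lengths (53/12, 47/12); label the merged cluster JPRTX
  updated: d(F,JPRTX)=73/5
iteration 5: select F,JPRTX (d=73/5); attach at lengths (73/10, 23/60); label the merged cluster FJPRTX
final tree: (F:73/10,(((J:3/2,R:3/2):1,X:5/2):53/12,(P:3,T:3):47/12):23/60)
total length: 1711/60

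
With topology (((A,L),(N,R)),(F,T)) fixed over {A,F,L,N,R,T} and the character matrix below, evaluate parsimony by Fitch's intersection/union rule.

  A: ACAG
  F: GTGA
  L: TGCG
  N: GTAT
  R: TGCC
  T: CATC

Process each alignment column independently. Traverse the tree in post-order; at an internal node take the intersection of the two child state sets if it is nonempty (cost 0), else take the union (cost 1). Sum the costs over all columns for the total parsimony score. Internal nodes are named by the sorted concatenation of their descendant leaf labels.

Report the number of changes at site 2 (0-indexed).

4

[col 0] AL: children A:{A}, L:{T} ∪→ {A,T}; cost 1
[col 0] NR: children N:{G}, R:{T} ∪→ {G,T}; cost 1
[col 0] ALNR: children AL:{A,T}, NR:{G,T} ∩→ {T}; cost 0
[col 0] FT: children F:{G}, T:{C} ∪→ {C,G}; cost 1
[col 0] AFLNRT: children ALNR:{T}, FT:{C,G} ∪→ {C,G,T}; cost 1
[col 1] AL: children A:{C}, L:{G} ∪→ {C,G}; cost 1
[col 1] NR: children N:{T}, R:{G} ∪→ {G,T}; cost 1
[col 1] ALNR: children AL:{C,G}, NR:{G,T} ∩→ {G}; cost 0
[col 1] FT: children F:{T}, T:{A} ∪→ {A,T}; cost 1
[col 1] AFLNRT: children ALNR:{G}, FT:{A,T} ∪→ {A,G,T}; cost 1
[col 2] AL: children A:{A}, L:{C} ∪→ {A,C}; cost 1
[col 2] NR: children N:{A}, R:{C} ∪→ {A,C}; cost 1
[col 2] ALNR: children AL:{A,C}, NR:{A,C} ∩→ {A,C}; cost 0
[col 2] FT: children F:{G}, T:{T} ∪→ {G,T}; cost 1
[col 2] AFLNRT: children ALNR:{A,C}, FT:{G,T} ∪→ {A,C,G,T}; cost 1
[col 3] AL: children A:{G}, L:{G} ∩→ {G}; cost 0
[col 3] NR: children N:{T}, R:{C} ∪→ {C,T}; cost 1
[col 3] ALNR: children AL:{G}, NR:{C,T} ∪→ {C,G,T}; cost 1
[col 3] FT: children F:{A}, T:{C} ∪→ {A,C}; cost 1
[col 3] AFLNRT: children ALNR:{C,G,T}, FT:{A,C} ∩→ {C}; cost 0
per-site changes: [4, 4, 4, 3]; total = 15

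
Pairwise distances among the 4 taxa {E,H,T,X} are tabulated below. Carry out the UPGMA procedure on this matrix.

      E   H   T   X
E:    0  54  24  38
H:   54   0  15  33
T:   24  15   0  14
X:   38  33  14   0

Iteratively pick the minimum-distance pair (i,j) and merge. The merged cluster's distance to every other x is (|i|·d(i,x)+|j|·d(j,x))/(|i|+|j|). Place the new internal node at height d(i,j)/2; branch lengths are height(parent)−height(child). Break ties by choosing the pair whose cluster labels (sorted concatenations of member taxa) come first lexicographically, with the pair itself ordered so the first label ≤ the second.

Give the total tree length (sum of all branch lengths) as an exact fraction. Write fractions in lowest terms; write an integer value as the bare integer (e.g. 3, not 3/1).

173/3

iteration 1: select T,X (d=14); attach at lengths (7, 7); label the merged cluster TX
  updated: d(E,TX)=31, d(H,TX)=24
iteration 2: select H,TX (d=24); attach at lengths (12, 5); label the merged cluster HTX
  updated: d(E,HTX)=116/3
iteration 3: select E,HTX (d=116/3); attach at lengths (58/3, 22/3); label the merged cluster EHTX
final tree: (E:58/3,(H:12,(T:7,X:7):5):22/3)
total length: 173/3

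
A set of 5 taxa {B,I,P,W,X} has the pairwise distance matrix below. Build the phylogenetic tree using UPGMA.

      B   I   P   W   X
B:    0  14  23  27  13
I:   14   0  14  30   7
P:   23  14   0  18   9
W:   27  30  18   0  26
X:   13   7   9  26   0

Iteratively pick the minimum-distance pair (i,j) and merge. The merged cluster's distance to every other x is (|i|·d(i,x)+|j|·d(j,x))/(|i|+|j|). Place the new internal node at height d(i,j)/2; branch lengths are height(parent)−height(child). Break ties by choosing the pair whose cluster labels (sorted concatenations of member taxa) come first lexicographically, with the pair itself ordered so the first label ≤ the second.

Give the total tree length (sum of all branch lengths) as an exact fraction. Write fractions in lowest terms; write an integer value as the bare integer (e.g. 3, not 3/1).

257/6

iteration 1: select I,X (d=7); attach at lengths (7/2, 7/2); label the merged cluster IX
  updated: d(B,IX)=27/2, d(IX,P)=23/2, d(IX,W)=28
iteration 2: select IX,P (d=23/2); attach at lengths (9/4, 23/4); label the merged cluster IPX
  updated: d(B,IPX)=50/3, d(IPX,W)=74/3
iteration 3: select B,IPX (d=50/3); attach at lengths (25/3, 31/12); label the merged cluster BIPX
  updated: d(BIPX,W)=101/4
iteration 4: select BIPX,W (d=101/4); attach at lengths (103/24, 101/8); label the merged cluster BIPWX
final tree: ((B:25/3,((I:7/2,X:7/2):9/4,P:23/4):31/12):103/24,W:101/8)
total length: 257/6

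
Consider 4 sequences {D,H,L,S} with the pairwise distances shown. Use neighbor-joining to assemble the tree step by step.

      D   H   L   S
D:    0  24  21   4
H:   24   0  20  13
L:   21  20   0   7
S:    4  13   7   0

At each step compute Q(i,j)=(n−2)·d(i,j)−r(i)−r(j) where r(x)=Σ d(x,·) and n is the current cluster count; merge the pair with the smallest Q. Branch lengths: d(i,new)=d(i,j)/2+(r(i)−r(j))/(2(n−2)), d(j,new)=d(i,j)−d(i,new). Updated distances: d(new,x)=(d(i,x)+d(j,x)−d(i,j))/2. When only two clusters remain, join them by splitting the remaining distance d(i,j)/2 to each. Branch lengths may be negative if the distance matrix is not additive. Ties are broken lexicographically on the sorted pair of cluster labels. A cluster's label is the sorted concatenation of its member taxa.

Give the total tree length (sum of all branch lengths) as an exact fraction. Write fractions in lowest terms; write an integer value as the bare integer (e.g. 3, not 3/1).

113/4

step 1: merge (D,S) at d=4, Q=-65; branch lengths D→33/4, S→-17/4; new cluster DS
  updated: d(DS,H)=33/2, d(DS,L)=12
step 2: merge (DS,H) at d=33/2, Q=-97/2; branch lengths DS→17/4, H→49/4; new cluster DHS
  updated: d(DHS,L)=31/4
step 3: merge (DHS,L) at d=31/4; branch lengths DHS→31/8, L→31/8; new cluster DHLS
final tree: (((D:33/4,S:-17/4):17/4,H:49/4):31/8,L:31/8)
total length: 113/4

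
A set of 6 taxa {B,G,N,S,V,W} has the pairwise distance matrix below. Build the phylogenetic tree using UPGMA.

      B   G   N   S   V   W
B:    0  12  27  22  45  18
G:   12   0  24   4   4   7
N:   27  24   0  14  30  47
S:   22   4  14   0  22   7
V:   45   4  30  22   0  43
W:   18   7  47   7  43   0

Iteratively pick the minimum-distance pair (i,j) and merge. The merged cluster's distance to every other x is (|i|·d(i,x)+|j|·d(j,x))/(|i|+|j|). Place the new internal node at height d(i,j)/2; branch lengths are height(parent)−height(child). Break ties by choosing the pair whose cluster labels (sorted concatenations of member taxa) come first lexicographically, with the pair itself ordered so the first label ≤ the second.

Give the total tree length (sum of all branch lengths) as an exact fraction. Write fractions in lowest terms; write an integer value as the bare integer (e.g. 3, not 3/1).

step 1: merge (G,S) at d=4; branch lengths G→2, S→2; new cluster GS
  updated: d(B,GS)=17, d(GS,N)=19, d(GS,V)=13, d(GS,W)=7
step 2: merge (GS,W) at d=7; branch lengths GS→3/2, W→7/2; new cluster GSW
  updated: d(B,GSW)=52/3, d(GSW,N)=85/3, d(GSW,V)=23
step 3: merge (B,GSW) at d=52/3; branch lengths B→26/3, GSW→31/6; new cluster BGSW
  updated: d(BGSW,N)=28, d(BGSW,V)=57/2
step 4: merge (BGSW,N) at d=28; branch lengths BGSW→16/3, N→14; new cluster BGNSW
  updated: d(BGNSW,V)=144/5
step 5: merge (BGNSW,V) at d=144/5; branch lengths BGNSW→2/5, V→72/5; new cluster BGNSVW
final tree: (((B:26/3,((G:2,S:2):3/2,W:7/2):31/6):16/3,N:14):2/5,V:72/5)
total length: 1709/30

1709/30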